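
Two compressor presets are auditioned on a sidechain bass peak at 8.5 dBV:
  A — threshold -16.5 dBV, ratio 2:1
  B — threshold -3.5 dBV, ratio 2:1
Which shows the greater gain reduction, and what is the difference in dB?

A, by 6.5 dB

A: 25 dB over, compressed to 12.5 dB over, so 12.5 dB of GR.
B: 12 dB over, compressed to 6 dB over, so 6 dB of GR.
Difference: 6.5 dB in favour of A.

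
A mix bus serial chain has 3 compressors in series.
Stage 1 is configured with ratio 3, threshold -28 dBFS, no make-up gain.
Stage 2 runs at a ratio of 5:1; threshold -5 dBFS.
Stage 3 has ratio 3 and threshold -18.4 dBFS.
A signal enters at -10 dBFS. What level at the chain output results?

Stage 1: overshoot 18 dB → 18/3 = 6 dB → -22 dBFS.
Stage 2: -22 dBFS is at or below the -5 dBFS threshold — no compression; output -22 dBFS.
Stage 3: -22 dBFS is at or below the -18.4 dBFS threshold — no compression; output -22 dBFS.

-22 dBFS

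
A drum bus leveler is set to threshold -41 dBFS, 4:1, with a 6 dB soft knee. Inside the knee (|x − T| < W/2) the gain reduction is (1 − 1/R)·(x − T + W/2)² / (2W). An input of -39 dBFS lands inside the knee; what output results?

x − T + W/2 = -39 − (-41) + 3 = 5.
GR = (1 − 1/4) × 5² / 12 = 0.75 × 25 / 12 = 1.5625 dB.
Output = -39 − 1.5625 = -40.5625 dBFS.

-40.5625 dBFS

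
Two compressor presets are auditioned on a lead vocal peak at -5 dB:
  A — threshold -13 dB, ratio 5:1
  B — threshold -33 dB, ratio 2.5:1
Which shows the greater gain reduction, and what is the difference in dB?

A: 8 dB over, compressed to 1.6 dB over, so 6.4 dB of GR.
B: 28 dB over, compressed to 11.2 dB over, so 16.8 dB of GR.
B reduces 10.4 dB more.

B, by 10.4 dB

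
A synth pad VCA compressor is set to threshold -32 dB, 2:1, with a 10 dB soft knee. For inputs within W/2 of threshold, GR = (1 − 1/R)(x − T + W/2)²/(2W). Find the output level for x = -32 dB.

-32.625 dB

x − T + W/2 = -32 − (-32) + 5 = 5.
GR = (1 − 1/2) × 5² / 20 = 0.5 × 25 / 20 = 0.625 dB.
Output = -32 − 0.625 = -32.625 dB.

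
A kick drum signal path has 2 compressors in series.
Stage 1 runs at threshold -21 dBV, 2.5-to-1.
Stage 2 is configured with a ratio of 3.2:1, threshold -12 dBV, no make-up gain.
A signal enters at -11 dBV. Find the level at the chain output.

-17 dBV

Stage 1: 10 dB above -21 dBV, reduced 2.5:1 to 4 dB above → -17 dBV.
Stage 2: -17 dBV is at or below the -12 dBV threshold — no compression; output -17 dBV.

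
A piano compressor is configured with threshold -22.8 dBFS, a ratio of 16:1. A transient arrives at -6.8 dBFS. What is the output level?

The input is 16 dB above the -22.8 dBFS threshold.
16:1 compression reduces that to 16/16 = 1 dB over.
Output = -22.8 + 1 = -21.8 dBFS.

-21.8 dBFS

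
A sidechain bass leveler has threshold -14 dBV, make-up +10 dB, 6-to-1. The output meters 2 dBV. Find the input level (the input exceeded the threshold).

Remove make-up: 2 − 10 = -8 dBV.
That's 6 dB above the -14 dBV threshold.
Undo the ratio: input overshoot = 6 × 6 = 36 dB, giving input = 22 dBV.

22 dBV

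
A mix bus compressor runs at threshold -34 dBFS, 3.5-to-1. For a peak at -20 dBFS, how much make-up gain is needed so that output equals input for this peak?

10 dB

Without make-up, output = threshold + overshoot/3.5 = -34 + 4 = -30 dBFS.
Gap to target: 10 dB.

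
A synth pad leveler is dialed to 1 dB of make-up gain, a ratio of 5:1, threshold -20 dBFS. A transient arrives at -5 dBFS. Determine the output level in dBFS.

Overshoot: -5 − (-20) = 15 dB.
The 15 dB excess becomes 3 dB after 5:1 reduction.
That puts the output at -17 dBFS; make-up adds 1 dB, giving -16 dBFS.

-16 dBFS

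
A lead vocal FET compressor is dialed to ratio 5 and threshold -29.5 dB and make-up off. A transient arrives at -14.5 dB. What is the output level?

-26.5 dB

The input is 15 dB above the -29.5 dB threshold.
5:1 compression reduces that to 15/5 = 3 dB over.
That puts the output at -26.5 dB.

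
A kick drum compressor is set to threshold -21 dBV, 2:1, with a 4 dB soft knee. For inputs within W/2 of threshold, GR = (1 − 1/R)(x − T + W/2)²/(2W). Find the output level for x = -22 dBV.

-22.0625 dBV

x − T + W/2 = -22 − (-21) + 2 = 1.
GR = (1 − 1/2) × 1² / 8 = 0.5 × 1 / 8 = 0.0625 dB.
Output = -22 − 0.0625 = -22.0625 dBV.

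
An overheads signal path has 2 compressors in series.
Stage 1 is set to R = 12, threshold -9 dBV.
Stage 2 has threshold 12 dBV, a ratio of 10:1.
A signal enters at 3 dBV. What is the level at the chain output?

-8 dBV

Stage 1: 3 dBV is 12 dB over -9 dBV; at 12:1 that becomes 1 dB over, giving -8 dBV.
Stage 2: -8 dBV is at or below the 12 dBV threshold — no compression; output -8 dBV.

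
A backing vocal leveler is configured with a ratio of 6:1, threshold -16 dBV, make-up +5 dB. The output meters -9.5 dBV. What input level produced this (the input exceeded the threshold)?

Stripping the +5 dB make-up gives -14.5 dBV at the gain stage.
That's 1.5 dB above the -16 dBV threshold.
Undo the ratio: input overshoot = 1.5 × 6 = 9 dB, giving input = -7 dBV.

-7 dBV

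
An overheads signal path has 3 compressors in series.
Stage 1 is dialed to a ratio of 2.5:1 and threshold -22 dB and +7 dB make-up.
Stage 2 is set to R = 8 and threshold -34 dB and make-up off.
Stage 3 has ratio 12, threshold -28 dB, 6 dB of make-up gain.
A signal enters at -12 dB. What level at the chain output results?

-25.125 dB

Stage 1: 10 dB above -22 dB, reduced 2.5:1 to 4 dB above → -18 dB; +7 dB make-up → -11 dB.
Stage 2: -11 dB is 23 dB over -34 dB; at 8:1 that becomes 2.875 dB over, giving -31.125 dB.
Stage 3: below threshold (-31.125 ≤ -28); passes unchanged; make-up brings it to -25.125 dB.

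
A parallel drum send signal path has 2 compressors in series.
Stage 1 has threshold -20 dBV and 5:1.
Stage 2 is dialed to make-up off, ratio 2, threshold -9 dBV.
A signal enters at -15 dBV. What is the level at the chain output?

-19 dBV

Stage 1: overshoot 5 dB → 5/5 = 1 dB → -19 dBV.
Stage 2: -19 dBV ≤ -9 dBV, so stage 2 doesn't engage; output -19 dBV.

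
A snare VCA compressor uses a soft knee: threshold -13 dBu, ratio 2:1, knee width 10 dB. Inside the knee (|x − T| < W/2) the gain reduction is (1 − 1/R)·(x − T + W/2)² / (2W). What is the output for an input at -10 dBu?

x − T + W/2 = -10 − (-13) + 5 = 8.
GR = (1 − 1/2) × 8² / 20 = 0.5 × 64 / 20 = 1.6 dB.
Output = -10 − 1.6 = -11.6 dBu.

-11.6 dBu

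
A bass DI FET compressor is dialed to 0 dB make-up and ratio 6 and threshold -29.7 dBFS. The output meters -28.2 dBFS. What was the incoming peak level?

The compressed level sits -28.2 − (-29.7) = 1.5 dB over threshold.
Input overshoot = R × output overshoot = 9 dB → input = -29.7 + 9 = -20.7 dBFS.

-20.7 dBFS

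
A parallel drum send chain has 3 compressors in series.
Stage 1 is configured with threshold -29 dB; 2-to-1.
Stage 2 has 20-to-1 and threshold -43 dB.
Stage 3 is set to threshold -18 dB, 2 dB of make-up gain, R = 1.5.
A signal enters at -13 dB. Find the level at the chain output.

Stage 1: -13 dB is 16 dB over -29 dB; at 2:1 that becomes 8 dB over, giving -21 dB.
Stage 2: 22 dB above -43 dB, reduced 20:1 to 1.1 dB above → -41.9 dB.
Stage 3: below threshold (-41.9 ≤ -18); passes unchanged; make-up brings it to -39.9 dB.

-39.9 dB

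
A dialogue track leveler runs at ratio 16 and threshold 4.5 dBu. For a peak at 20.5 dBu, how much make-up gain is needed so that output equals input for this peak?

15 dB

Overshoot 16 dB → 16/16 = 1 dB after compression, so the compressed level is 4.5 + 1 = 5.5 dBu.
Make-up = target − compressed = 20.5 − 5.5 = 15 dB.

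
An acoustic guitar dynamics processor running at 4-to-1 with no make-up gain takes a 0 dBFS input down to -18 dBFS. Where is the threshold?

-24 dBFS

Let T be the threshold. Output overshoot = (input overshoot)/R, so -18 − T = (0 − T)/4.
4·(-18 − T) = 0 − T → 3·T = -72 − 0 = -72.
T = -72/3 = -24 dBFS.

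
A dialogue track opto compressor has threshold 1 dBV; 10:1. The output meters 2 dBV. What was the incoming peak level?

Post-compression overshoot = 2 − 1 = 1 dB.
Undo the ratio: input overshoot = 1 × 10 = 10 dB, giving input = 11 dBV.

11 dBV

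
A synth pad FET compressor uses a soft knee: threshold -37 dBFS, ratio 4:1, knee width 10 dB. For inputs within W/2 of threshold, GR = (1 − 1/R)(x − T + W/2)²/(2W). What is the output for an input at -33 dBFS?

x − T + W/2 = -33 − (-37) + 5 = 9.
GR = (1 − 1/4) × 9² / 20 = 0.75 × 81 / 20 = 3.0375 dB.
Output = -33 − 3.0375 = -36.0375 dBFS.

-36.0375 dBFS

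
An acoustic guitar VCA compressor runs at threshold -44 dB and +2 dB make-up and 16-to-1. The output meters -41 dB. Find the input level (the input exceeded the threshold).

-28 dB

Remove make-up: -41 − 2 = -43 dB.
The compressed level sits -43 − (-44) = 1 dB over threshold.
Input overshoot = R × output overshoot = 16 dB → input = -44 + 16 = -28 dB.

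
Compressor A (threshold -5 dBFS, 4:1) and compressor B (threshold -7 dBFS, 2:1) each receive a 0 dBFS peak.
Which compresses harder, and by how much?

A: GR = 5 − 5/4 = 3.75 dB.
B: GR = 7 − 7/2 = 3.5 dB.
A reduces 0.25 dB more.

A, by 0.25 dB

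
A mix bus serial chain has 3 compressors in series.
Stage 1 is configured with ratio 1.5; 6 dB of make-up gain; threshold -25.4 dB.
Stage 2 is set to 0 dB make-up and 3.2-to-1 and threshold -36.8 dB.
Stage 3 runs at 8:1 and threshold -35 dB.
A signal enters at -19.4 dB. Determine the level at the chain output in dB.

-34.389063 dB

Stage 1: overshoot 6 dB → 6/1.5 = 4 dB → -21.4 dB; +6 dB make-up → -15.4 dB.
Stage 2: -15.4 dB is 21.4 dB over -36.8 dB; at 3.2:1 that becomes 6.6875 dB over, giving -30.1125 dB.
Stage 3: -30.1125 dB is 4.8875 dB over -35 dB; at 8:1 that becomes 0.610938 dB over, giving -34.389063 dB.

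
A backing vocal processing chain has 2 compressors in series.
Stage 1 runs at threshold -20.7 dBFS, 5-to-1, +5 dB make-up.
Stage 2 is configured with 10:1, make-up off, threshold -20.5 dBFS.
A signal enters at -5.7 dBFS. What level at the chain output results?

-19.72 dBFS

Stage 1: overshoot 15 dB → 15/5 = 3 dB → -17.7 dBFS; +5 dB make-up → -12.7 dBFS.
Stage 2: overshoot 7.8 dB → 7.8/10 = 0.78 dB → -19.72 dBFS.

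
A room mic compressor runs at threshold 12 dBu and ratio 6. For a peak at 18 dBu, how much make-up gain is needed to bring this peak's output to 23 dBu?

10 dB

Without make-up, output = threshold + overshoot/6 = 12 + 1 = 13 dBu.
Gap to target: 10 dB.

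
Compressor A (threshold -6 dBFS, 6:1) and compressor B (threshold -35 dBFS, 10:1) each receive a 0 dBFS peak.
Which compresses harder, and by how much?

A: overshoot 6 dB → output overshoot 1 dB → GR 5 dB.
B: overshoot 35 dB → output overshoot 3.5 dB → GR 31.5 dB.
B reduces 26.5 dB more.

B, by 26.5 dB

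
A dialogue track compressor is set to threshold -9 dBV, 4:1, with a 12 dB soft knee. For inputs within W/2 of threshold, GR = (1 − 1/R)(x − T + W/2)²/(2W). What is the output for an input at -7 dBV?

-9 dBV

x − T + W/2 = -7 − (-9) + 6 = 8.
GR = (1 − 1/4) × 8² / 24 = 0.75 × 64 / 24 = 2 dB.
Output = -7 − 2 = -9 dBV.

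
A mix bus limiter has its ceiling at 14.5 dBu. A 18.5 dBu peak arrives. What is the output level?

At ∞:1, everything above 14.5 dBu is held at the ceiling.

14.5 dBu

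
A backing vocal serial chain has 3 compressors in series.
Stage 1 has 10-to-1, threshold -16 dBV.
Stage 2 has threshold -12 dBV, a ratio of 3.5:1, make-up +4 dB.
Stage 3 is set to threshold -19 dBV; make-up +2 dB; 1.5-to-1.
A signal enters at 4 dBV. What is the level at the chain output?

Stage 1: overshoot 20 dB → 20/10 = 2 dB → -14 dBV.
Stage 2: -14 dBV is at or below the -12 dBV threshold — no compression; make-up brings it to -10 dBV.
Stage 3: -10 dBV is 9 dB over -19 dBV; at 1.5:1 that becomes 6 dB over, giving -13 dBV; +2 dB make-up → -11 dBV.

-11 dBV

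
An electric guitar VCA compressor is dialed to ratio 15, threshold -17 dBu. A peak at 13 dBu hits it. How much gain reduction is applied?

Overshoot = 13 − (-17) = 30 dB.
After 15:1 compression the overshoot becomes 30/15 = 2 dB.
So the signal is attenuated by 30 − 2 = 28 dB.

28 dB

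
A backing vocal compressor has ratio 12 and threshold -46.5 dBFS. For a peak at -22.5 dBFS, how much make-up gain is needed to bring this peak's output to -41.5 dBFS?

3 dB

Without make-up, output = threshold + overshoot/12 = -46.5 + 2 = -44.5 dBFS.
Gap to target: 3 dB.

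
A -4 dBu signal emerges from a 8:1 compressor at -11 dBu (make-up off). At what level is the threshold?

Let T be the threshold. Output overshoot = (input overshoot)/R, so -11 − T = (-4 − T)/8.
8·(-11 − T) = -4 − T → 7·T = -88 − (-4) = -84.
T = -84/7 = -12 dBu.

-12 dBu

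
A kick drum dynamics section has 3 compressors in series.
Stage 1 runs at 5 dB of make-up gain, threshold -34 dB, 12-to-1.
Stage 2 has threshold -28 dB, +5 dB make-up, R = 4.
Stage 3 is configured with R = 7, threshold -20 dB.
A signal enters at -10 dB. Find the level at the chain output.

-22.75 dB

Stage 1: overshoot 24 dB → 24/12 = 2 dB → -32 dB; +5 dB make-up → -27 dB.
Stage 2: 1 dB above -28 dB, reduced 4:1 to 0.25 dB above → -27.75 dB; +5 dB make-up → -22.75 dB.
Stage 3: -22.75 dB is at or below the -20 dB threshold — no compression; output -22.75 dB.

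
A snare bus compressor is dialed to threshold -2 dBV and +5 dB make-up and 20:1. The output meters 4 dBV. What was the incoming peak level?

Stripping the +5 dB make-up gives -1 dBV at the gain stage.
Post-compression overshoot = -1 − (-2) = 1 dB.
Before 20:1 compression the overshoot was 1 × 20 = 20 dB, so input = -2 + 20 = 18 dBV.

18 dBV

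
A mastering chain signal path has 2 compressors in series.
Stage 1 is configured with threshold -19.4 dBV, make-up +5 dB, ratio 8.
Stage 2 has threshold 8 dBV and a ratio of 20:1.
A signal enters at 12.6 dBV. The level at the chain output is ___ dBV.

Stage 1: 12.6 dBV is 32 dB over -19.4 dBV; at 8:1 that becomes 4 dB over, giving -15.4 dBV; +5 dB make-up → -10.4 dBV.
Stage 2: -10.4 dBV is at or below the 8 dBV threshold — no compression; output -10.4 dBV.

-10.4 dBV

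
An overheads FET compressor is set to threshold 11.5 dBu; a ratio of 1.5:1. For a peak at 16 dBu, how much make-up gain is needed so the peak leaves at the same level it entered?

The peak compresses to 11.5 + 4.5/1.5 = 14.5 dBu.
To reach 16 dBu requires 16 − 14.5 = 1.5 dB of make-up.

1.5 dB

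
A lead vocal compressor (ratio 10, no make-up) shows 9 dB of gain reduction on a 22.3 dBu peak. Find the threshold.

Let T be the threshold. Output overshoot = (input overshoot)/R, so 13.3 − T = (22.3 − T)/10.
10·(13.3 − T) = 22.3 − T → 9·T = 133 − 22.3 = 110.7.
T = 110.7/9 = 12.3 dBu.

12.3 dBu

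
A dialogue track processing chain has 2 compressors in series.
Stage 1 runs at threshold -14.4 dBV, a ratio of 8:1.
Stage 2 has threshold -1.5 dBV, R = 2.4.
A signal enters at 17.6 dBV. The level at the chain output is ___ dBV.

-10.4 dBV

Stage 1: 17.6 dBV is 32 dB over -14.4 dBV; at 8:1 that becomes 4 dB over, giving -10.4 dBV.
Stage 2: -10.4 dBV ≤ -1.5 dBV, so stage 2 doesn't engage; output -10.4 dBV.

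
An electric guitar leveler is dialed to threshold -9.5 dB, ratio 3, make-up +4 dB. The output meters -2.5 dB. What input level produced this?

-0.5 dB

Before make-up, the level was -2.5 − 4 = -6.5 dB.
The compressed level sits -6.5 − (-9.5) = 3 dB over threshold.
Before 3:1 compression the overshoot was 3 × 3 = 9 dB, so input = -9.5 + 9 = -0.5 dB.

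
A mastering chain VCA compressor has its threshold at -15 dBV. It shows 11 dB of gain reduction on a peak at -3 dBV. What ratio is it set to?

12:1

Input overshoot = -3 − (-15) = 12 dB.
Output overshoot = 12 − 11 = 1 dB.
Ratio = input overshoot / output overshoot = 12 / 1 = 12.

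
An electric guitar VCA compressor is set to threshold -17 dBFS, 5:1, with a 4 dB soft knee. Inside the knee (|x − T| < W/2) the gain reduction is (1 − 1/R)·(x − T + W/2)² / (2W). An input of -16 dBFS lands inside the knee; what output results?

x − T + W/2 = -16 − (-17) + 2 = 3.
GR = (1 − 1/5) × 3² / 8 = 0.8 × 9 / 8 = 0.9 dB.
Output = -16 − 0.9 = -16.9 dBFS.

-16.9 dBFS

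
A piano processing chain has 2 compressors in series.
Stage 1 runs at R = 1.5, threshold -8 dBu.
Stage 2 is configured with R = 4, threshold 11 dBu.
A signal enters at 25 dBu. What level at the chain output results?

11.75 dBu

Stage 1: 25 dBu is 33 dB over -8 dBu; at 1.5:1 that becomes 22 dB over, giving 14 dBu.
Stage 2: 14 dBu is 3 dB over 11 dBu; at 4:1 that becomes 0.75 dB over, giving 11.75 dBu.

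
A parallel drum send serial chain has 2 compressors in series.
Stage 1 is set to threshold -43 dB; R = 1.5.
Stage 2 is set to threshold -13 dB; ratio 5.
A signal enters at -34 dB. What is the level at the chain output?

Stage 1: -34 dB is 9 dB over -43 dB; at 1.5:1 that becomes 6 dB over, giving -37 dB.
Stage 2: -37 dB ≤ -13 dB, so stage 2 doesn't engage; output -37 dB.

-37 dB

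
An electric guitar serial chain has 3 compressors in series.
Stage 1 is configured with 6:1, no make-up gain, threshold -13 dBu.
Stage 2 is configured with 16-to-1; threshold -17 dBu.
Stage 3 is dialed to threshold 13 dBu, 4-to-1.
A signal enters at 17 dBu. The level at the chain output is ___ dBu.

Stage 1: overshoot 30 dB → 30/6 = 5 dB → -8 dBu.
Stage 2: overshoot 9 dB → 9/16 = 0.5625 dB → -16.4375 dBu.
Stage 3: -16.4375 dBu ≤ 13 dBu, so stage 3 doesn't engage; output -16.4375 dBu.

-16.4375 dBu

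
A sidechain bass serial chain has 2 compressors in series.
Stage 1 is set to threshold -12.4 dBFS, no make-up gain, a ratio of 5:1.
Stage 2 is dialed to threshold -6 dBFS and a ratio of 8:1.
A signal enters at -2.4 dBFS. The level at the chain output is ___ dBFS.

Stage 1: 10 dB above -12.4 dBFS, reduced 5:1 to 2 dB above → -10.4 dBFS.
Stage 2: -10.4 dBFS is at or below the -6 dBFS threshold — no compression; output -10.4 dBFS.

-10.4 dBFS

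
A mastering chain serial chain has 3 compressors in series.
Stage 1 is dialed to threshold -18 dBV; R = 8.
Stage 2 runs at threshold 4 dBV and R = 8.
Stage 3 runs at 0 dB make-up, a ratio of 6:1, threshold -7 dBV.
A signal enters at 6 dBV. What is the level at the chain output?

Stage 1: overshoot 24 dB → 24/8 = 3 dB → -15 dBV.
Stage 2: -15 dBV ≤ 4 dBV, so stage 2 doesn't engage; output -15 dBV.
Stage 3: below threshold (-15 ≤ -7); passes unchanged; output -15 dBV.

-15 dBV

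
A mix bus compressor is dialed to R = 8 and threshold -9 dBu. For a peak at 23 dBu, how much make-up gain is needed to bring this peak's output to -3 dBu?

2 dB

Overshoot 32 dB → 32/8 = 4 dB after compression, so the compressed level is -9 + 4 = -5 dBu.
Make-up = target − compressed = -3 − (-5) = 2 dB.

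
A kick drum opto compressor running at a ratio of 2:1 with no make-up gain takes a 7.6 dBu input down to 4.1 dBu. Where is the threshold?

Input is 7 dB above T (since output overshoot × R = input overshoot: (4.1 − T)·2 = 7.6 − T gives T = 0.6 dBu).
Check: 0.6 + (7.6 − 0.6)/2 = 0.6 + 3.5 = 4.1 dBu. ✓

0.6 dBu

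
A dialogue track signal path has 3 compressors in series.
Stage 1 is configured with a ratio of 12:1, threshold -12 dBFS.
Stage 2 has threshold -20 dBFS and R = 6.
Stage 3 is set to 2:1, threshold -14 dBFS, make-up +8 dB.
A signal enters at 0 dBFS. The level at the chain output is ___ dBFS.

-10.5 dBFS

Stage 1: 12 dB above -12 dBFS, reduced 12:1 to 1 dB above → -11 dBFS.
Stage 2: 9 dB above -20 dBFS, reduced 6:1 to 1.5 dB above → -18.5 dBFS.
Stage 3: below threshold (-18.5 ≤ -14); passes unchanged; make-up brings it to -10.5 dBFS.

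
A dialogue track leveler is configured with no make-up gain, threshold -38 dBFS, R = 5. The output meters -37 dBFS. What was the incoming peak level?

The compressed level sits -37 − (-38) = 1 dB over threshold.
Undo the ratio: input overshoot = 1 × 5 = 5 dB, giving input = -33 dBFS.

-33 dBFS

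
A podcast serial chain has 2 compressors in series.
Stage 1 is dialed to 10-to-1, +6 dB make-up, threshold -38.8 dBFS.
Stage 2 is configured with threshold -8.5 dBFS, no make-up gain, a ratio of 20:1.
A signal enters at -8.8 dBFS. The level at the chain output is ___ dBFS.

Stage 1: overshoot 30 dB → 30/10 = 3 dB → -35.8 dBFS; +6 dB make-up → -29.8 dBFS.
Stage 2: -29.8 dBFS ≤ -8.5 dBFS, so stage 2 doesn't engage; output -29.8 dBFS.

-29.8 dBFS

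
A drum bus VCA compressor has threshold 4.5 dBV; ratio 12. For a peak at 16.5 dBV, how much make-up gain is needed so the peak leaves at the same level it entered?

Without make-up, output = threshold + overshoot/12 = 4.5 + 1 = 5.5 dBV.
Gap to target: 11 dB.

11 dB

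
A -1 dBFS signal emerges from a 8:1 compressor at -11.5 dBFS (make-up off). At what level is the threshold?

Input is 12 dB above T (since output overshoot × R = input overshoot: (-11.5 − T)·8 = -1 − T gives T = -13 dBFS).
Check: -13 + (-1 − (-13))/8 = -13 + 1.5 = -11.5 dBFS. ✓

-13 dBFS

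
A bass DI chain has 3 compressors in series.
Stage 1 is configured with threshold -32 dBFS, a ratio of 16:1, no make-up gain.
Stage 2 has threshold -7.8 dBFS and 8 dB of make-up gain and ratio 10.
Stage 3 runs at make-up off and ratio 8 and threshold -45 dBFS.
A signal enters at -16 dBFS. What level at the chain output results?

Stage 1: -16 dBFS is 16 dB over -32 dBFS; at 16:1 that becomes 1 dB over, giving -31 dBFS.
Stage 2: -31 dBFS is at or below the -7.8 dBFS threshold — no compression; make-up brings it to -23 dBFS.
Stage 3: 22 dB above -45 dBFS, reduced 8:1 to 2.75 dB above → -42.25 dBFS.

-42.25 dBFS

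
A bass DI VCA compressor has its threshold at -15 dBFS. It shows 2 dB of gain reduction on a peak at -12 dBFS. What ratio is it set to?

3:1

Input overshoot = -12 − (-15) = 3 dB.
Output overshoot = 3 − 2 = 1 dB.
Ratio = input overshoot / output overshoot = 3 / 1 = 3.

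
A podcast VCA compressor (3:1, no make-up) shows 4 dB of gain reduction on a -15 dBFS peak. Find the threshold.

-21 dBFS

Gain reduction = -15 − (-19) = 4 dB; output overshoot = GR / (R − 1) = 4 / 2 = 2 dB.
Threshold = output − output overshoot = -19 − 2 = -21 dBFS.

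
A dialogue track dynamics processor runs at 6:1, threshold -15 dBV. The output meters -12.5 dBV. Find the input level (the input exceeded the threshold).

Post-compression overshoot = -12.5 − (-15) = 2.5 dB.
Input overshoot = R × output overshoot = 15 dB → input = -15 + 15 = 0 dBV.

0 dBV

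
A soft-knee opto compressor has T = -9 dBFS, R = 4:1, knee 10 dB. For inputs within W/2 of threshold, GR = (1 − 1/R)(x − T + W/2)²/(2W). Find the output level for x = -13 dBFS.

-13.0375 dBFS

x − T + W/2 = -13 − (-9) + 5 = 1.
GR = (1 − 1/4) × 1² / 20 = 0.75 × 1 / 20 = 0.0375 dB.
Output = -13 − 0.0375 = -13.0375 dBFS.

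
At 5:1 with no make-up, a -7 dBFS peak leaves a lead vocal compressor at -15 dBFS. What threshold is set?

Input is 10 dB above T (since output overshoot × R = input overshoot: (-15 − T)·5 = -7 − T gives T = -17 dBFS).
Check: -17 + (-7 − (-17))/5 = -17 + 2 = -15 dBFS. ✓

-17 dBFS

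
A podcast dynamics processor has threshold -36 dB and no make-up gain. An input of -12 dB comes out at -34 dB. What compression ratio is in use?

Input overshoot = -12 − (-36) = 24 dB; output overshoot = -34 − (-36) = 2 dB.
Ratio = 24 / 2 = 12.

12:1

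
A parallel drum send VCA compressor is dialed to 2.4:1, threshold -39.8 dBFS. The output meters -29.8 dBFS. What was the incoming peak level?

That's 10 dB above the -39.8 dBFS threshold.
Input overshoot = R × output overshoot = 24 dB → input = -39.8 + 24 = -15.8 dBFS.

-15.8 dBFS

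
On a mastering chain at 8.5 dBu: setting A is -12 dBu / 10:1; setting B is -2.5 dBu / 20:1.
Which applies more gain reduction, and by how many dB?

A, by 8 dB

A: GR = 20.5 − 20.5/10 = 18.45 dB.
B: GR = 11 − 11/20 = 10.45 dB.
A reduces 8 dB more.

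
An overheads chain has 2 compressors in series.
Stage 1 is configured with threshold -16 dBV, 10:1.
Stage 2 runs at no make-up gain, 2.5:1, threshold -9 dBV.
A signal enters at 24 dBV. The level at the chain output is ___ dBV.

-12 dBV

Stage 1: overshoot 40 dB → 40/10 = 4 dB → -12 dBV.
Stage 2: -12 dBV ≤ -9 dBV, so stage 2 doesn't engage; output -12 dBV.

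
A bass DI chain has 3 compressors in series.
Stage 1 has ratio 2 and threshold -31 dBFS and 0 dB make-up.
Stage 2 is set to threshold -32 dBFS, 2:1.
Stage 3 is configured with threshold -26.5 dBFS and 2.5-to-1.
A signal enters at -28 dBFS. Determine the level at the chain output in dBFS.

Stage 1: 3 dB above -31 dBFS, reduced 2:1 to 1.5 dB above → -29.5 dBFS.
Stage 2: 2.5 dB above -32 dBFS, reduced 2:1 to 1.25 dB above → -30.75 dBFS.
Stage 3: -30.75 dBFS ≤ -26.5 dBFS, so stage 3 doesn't engage; output -30.75 dBFS.

-30.75 dBFS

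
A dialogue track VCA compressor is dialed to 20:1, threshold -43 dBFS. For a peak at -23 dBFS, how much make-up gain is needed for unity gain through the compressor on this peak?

19 dB

Overshoot 20 dB → 20/20 = 1 dB after compression, so the compressed level is -43 + 1 = -42 dBFS.
Make-up = target − compressed = -23 − (-42) = 19 dB.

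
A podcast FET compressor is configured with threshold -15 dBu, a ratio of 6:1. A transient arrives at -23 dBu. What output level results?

-23 dBu is 8 dB below the -15 dBu threshold, so no gain reduction is applied.
Output = input = -23 dBu.

-23 dBu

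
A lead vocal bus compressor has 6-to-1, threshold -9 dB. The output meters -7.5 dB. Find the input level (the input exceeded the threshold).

0 dB

Post-compression overshoot = -7.5 − (-9) = 1.5 dB.
Input overshoot = R × output overshoot = 9 dB → input = -9 + 9 = 0 dB.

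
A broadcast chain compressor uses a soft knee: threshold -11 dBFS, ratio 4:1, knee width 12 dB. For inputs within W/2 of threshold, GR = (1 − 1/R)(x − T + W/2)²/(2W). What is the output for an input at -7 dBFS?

-10.125 dBFS

x − T + W/2 = -7 − (-11) + 6 = 10.
GR = (1 − 1/4) × 10² / 24 = 0.75 × 100 / 24 = 3.125 dB.
Output = -7 − 3.125 = -10.125 dBFS.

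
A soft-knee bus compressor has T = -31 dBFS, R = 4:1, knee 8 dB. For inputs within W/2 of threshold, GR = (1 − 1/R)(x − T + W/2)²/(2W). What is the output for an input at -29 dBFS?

-30.6875 dBFS

x − T + W/2 = -29 − (-31) + 4 = 6.
GR = (1 − 1/4) × 6² / 16 = 0.75 × 36 / 16 = 1.6875 dB.
Output = -29 − 1.6875 = -30.6875 dBFS.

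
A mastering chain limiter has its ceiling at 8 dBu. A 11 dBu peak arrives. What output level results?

8 dBu

At ∞:1, everything above 8 dBu is held at the ceiling.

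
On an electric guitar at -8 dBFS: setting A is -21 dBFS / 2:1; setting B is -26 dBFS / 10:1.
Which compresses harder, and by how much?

A: GR = 13 − 13/2 = 6.5 dB.
B: GR = 18 − 18/10 = 16.2 dB.
B reduces 9.7 dB more.

B, by 9.7 dB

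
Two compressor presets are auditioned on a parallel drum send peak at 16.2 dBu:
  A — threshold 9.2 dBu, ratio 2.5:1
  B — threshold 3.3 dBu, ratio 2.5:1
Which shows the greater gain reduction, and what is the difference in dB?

A: GR = 7 − 7/2.5 = 4.2 dB.
B: GR = 12.9 − 12.9/2.5 = 7.74 dB.
B reduces 3.54 dB more.

B, by 3.54 dB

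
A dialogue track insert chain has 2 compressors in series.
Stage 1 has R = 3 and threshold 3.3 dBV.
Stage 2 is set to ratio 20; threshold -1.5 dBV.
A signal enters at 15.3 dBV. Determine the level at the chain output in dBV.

Stage 1: 12 dB above 3.3 dBV, reduced 3:1 to 4 dB above → 7.3 dBV.
Stage 2: 8.8 dB above -1.5 dBV, reduced 20:1 to 0.44 dB above → -1.06 dBV.

-1.06 dBV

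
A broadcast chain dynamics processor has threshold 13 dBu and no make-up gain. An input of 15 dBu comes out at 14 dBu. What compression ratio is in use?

Input overshoot = 15 − 13 = 2 dB; output overshoot = 14 − 13 = 1 dB.
Ratio = 2 / 1 = 2.

2:1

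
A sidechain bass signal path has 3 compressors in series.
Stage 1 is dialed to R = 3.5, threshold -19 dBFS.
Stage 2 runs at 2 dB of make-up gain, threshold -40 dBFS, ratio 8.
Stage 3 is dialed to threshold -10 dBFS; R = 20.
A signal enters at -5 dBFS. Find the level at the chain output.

-34.875 dBFS

Stage 1: -5 dBFS is 14 dB over -19 dBFS; at 3.5:1 that becomes 4 dB over, giving -15 dBFS.
Stage 2: 25 dB above -40 dBFS, reduced 8:1 to 3.125 dB above → -36.875 dBFS; +2 dB make-up → -34.875 dBFS.
Stage 3: below threshold (-34.875 ≤ -10); passes unchanged; output -34.875 dBFS.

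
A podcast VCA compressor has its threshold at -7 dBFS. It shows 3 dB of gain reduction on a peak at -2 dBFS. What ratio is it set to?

2.5:1

Input overshoot = -2 − (-7) = 5 dB.
Output overshoot = 5 − 3 = 2 dB.
Ratio = input overshoot / output overshoot = 5 / 2 = 2.5.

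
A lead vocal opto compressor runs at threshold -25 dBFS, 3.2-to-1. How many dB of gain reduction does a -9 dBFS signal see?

11 dB

The signal is 16 dB above threshold.
After 3.2:1 compression the overshoot becomes 16/3.2 = 5 dB.
Gain reduction = 16 − 5 = 11 dB.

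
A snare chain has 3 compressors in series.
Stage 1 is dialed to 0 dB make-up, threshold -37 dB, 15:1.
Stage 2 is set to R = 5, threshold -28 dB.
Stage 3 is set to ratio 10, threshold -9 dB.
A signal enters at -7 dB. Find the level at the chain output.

Stage 1: -7 dB is 30 dB over -37 dB; at 15:1 that becomes 2 dB over, giving -35 dB.
Stage 2: -35 dB is at or below the -28 dB threshold — no compression; output -35 dB.
Stage 3: -35 dB ≤ -9 dB, so stage 3 doesn't engage; output -35 dB.

-35 dB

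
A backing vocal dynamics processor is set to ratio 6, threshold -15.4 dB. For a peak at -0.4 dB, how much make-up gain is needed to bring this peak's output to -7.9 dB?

5 dB

Overshoot 15 dB → 15/6 = 2.5 dB after compression, so the compressed level is -15.4 + 2.5 = -12.9 dB.
Make-up = target − compressed = -7.9 − (-12.9) = 5 dB.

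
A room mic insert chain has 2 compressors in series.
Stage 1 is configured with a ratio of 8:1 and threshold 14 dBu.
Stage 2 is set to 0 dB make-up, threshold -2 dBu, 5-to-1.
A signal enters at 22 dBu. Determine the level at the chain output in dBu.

1.4 dBu

Stage 1: overshoot 8 dB → 8/8 = 1 dB → 15 dBu.
Stage 2: 17 dB above -2 dBu, reduced 5:1 to 3.4 dB above → 1.4 dBu.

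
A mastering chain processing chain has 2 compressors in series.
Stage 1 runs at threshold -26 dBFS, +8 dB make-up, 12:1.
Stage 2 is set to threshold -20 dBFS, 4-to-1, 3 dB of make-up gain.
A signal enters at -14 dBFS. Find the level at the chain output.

Stage 1: 12 dB above -26 dBFS, reduced 12:1 to 1 dB above → -25 dBFS; +8 dB make-up → -17 dBFS.
Stage 2: -17 dBFS is 3 dB over -20 dBFS; at 4:1 that becomes 0.75 dB over, giving -19.25 dBFS; +3 dB make-up → -16.25 dBFS.

-16.25 dBFS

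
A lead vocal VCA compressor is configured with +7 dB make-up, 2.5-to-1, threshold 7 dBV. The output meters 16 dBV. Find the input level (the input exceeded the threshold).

12 dBV

Stripping the +7 dB make-up gives 9 dBV at the gain stage.
Post-compression overshoot = 9 − 7 = 2 dB.
Before 2.5:1 compression the overshoot was 2 × 2.5 = 5 dB, so input = 7 + 5 = 12 dBV.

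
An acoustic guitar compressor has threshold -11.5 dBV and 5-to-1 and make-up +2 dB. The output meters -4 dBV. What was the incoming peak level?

Before make-up, the level was -4 − 2 = -6 dBV.
The compressed level sits -6 − (-11.5) = 5.5 dB over threshold.
Input overshoot = R × output overshoot = 27.5 dB → input = -11.5 + 27.5 = 16 dBV.

16 dBV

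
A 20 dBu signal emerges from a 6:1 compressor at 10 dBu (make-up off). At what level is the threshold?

8 dBu

Input is 12 dB above T (since output overshoot × R = input overshoot: (10 − T)·6 = 20 − T gives T = 8 dBu).
Check: 8 + (20 − 8)/6 = 8 + 2 = 10 dBu. ✓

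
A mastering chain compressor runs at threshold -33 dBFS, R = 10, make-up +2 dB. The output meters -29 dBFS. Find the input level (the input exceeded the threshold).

-13 dBFS

Remove make-up: -29 − 2 = -31 dBFS.
That's 2 dB above the -33 dBFS threshold.
Input overshoot = R × output overshoot = 20 dB → input = -33 + 20 = -13 dBFS.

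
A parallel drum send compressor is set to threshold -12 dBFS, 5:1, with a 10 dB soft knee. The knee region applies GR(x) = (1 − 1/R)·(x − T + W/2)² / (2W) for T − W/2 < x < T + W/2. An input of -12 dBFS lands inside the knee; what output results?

-13 dBFS

x − T + W/2 = -12 − (-12) + 5 = 5.
GR = (1 − 1/5) × 5² / 20 = 0.8 × 25 / 20 = 1 dB.
Output = -12 − 1 = -13 dBFS.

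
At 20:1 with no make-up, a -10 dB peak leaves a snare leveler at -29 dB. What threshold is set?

-30 dB

Let T be the threshold. Output overshoot = (input overshoot)/R, so -29 − T = (-10 − T)/20.
20·(-29 − T) = -10 − T → 19·T = -580 − (-10) = -570.
T = -570/19 = -30 dB.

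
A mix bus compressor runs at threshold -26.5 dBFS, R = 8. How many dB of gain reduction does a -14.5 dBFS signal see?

-14.5 dBFS exceeds the threshold by 12 dB.
After 8:1 compression the overshoot becomes 12/8 = 1.5 dB.
GR = overshoot in − overshoot out = 12 − 1.5 = 10.5 dB.

10.5 dB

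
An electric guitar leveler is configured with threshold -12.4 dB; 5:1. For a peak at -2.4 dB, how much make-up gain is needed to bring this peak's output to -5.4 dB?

5 dB

Without make-up, output = threshold + overshoot/5 = -12.4 + 2 = -10.4 dB.
Gap to target: 5 dB.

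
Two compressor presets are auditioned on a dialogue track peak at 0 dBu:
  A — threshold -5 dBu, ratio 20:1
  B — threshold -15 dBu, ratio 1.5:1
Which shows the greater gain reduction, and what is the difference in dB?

B, by 0.25 dB

A: GR = 5 − 5/20 = 4.75 dB.
B: GR = 15 − 15/1.5 = 5 dB.
Difference: 0.25 dB in favour of B.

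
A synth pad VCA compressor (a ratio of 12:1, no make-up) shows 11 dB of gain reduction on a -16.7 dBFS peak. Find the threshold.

-28.7 dBFS

Input is 12 dB above T (since output overshoot × R = input overshoot: (-27.7 − T)·12 = -16.7 − T gives T = -28.7 dBFS).
Check: -28.7 + (-16.7 − (-28.7))/12 = -28.7 + 1 = -27.7 dBFS. ✓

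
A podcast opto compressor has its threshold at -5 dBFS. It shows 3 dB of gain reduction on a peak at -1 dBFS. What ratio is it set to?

4:1

Input overshoot = -1 − (-5) = 4 dB.
Output overshoot = 4 − 3 = 1 dB.
Ratio = input overshoot / output overshoot = 4 / 1 = 4.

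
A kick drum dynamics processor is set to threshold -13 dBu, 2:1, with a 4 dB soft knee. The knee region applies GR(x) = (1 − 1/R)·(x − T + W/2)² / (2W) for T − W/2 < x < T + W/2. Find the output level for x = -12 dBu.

-12.5625 dBu

x − T + W/2 = -12 − (-13) + 2 = 3.
GR = (1 − 1/2) × 3² / 8 = 0.5 × 9 / 8 = 0.5625 dB.
Output = -12 − 0.5625 = -12.5625 dBu.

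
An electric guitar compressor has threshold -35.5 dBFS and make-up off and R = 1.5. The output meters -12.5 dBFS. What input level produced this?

That's 23 dB above the -35.5 dBFS threshold.
Input overshoot = R × output overshoot = 34.5 dB → input = -35.5 + 34.5 = -1 dBFS.

-1 dBFS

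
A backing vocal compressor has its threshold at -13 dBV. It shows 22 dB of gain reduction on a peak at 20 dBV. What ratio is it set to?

3:1

Input overshoot = 20 − (-13) = 33 dB.
Output overshoot = 33 − 22 = 11 dB.
Ratio = input overshoot / output overshoot = 33 / 11 = 3.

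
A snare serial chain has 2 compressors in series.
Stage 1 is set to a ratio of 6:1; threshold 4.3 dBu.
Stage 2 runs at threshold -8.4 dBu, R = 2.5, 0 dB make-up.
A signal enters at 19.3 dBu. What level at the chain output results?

-2.32 dBu

Stage 1: 15 dB above 4.3 dBu, reduced 6:1 to 2.5 dB above → 6.8 dBu.
Stage 2: 6.8 dBu is 15.2 dB over -8.4 dBu; at 2.5:1 that becomes 6.08 dB over, giving -2.32 dBu.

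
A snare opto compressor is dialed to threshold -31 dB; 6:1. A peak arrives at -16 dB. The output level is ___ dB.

Overshoot: -16 − (-31) = 15 dB.
At 6:1 the overshoot is divided by 6, leaving 2.5 dB above threshold.
Output = -31 + 2.5 = -28.5 dB.

-28.5 dB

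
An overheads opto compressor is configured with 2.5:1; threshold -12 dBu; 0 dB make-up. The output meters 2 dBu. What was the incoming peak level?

23 dBu

The compressed level sits 2 − (-12) = 14 dB over threshold.
Undo the ratio: input overshoot = 14 × 2.5 = 35 dB, giving input = 23 dBu.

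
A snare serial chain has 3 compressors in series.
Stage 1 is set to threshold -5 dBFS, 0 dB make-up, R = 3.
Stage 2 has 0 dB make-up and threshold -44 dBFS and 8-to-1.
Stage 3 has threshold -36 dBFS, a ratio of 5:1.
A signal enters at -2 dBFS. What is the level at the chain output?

-39 dBFS

Stage 1: overshoot 3 dB → 3/3 = 1 dB → -4 dBFS.
Stage 2: 40 dB above -44 dBFS, reduced 8:1 to 5 dB above → -39 dBFS.
Stage 3: below threshold (-39 ≤ -36); passes unchanged; output -39 dBFS.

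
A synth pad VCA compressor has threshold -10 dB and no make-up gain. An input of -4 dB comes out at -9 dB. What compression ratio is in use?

Input overshoot = -4 − (-10) = 6 dB; output overshoot = -9 − (-10) = 1 dB.
Ratio = 6 / 1 = 6.

6:1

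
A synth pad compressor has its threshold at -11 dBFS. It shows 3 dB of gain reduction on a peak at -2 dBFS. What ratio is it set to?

Input overshoot = -2 − (-11) = 9 dB.
Output overshoot = 9 − 3 = 6 dB.
Ratio = input overshoot / output overshoot = 9 / 6 = 1.5.

1.5:1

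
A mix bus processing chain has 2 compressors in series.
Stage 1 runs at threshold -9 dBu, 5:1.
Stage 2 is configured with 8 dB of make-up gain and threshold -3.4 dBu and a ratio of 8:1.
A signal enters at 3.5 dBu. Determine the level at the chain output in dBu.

Stage 1: overshoot 12.5 dB → 12.5/5 = 2.5 dB → -6.5 dBu.
Stage 2: below threshold (-6.5 ≤ -3.4); passes unchanged; make-up brings it to 1.5 dBu.

1.5 dBu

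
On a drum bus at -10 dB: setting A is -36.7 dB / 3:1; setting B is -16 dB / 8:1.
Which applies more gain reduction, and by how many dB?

A: 26.7 dB over, compressed to 8.9 dB over, so 17.8 dB of GR.
B: 6 dB over, compressed to 0.75 dB over, so 5.25 dB of GR.
Difference: 12.55 dB in favour of A.

A, by 12.55 dB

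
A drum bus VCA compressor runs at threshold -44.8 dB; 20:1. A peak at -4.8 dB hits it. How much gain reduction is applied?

The signal is 40 dB above threshold.
A 20:1 ratio leaves 2 dB of that excess.
GR = overshoot in − overshoot out = 40 − 2 = 38 dB.

38 dB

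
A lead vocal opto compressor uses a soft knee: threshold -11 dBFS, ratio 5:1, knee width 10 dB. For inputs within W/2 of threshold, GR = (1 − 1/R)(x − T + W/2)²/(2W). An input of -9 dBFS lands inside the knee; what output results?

-10.96 dBFS

x − T + W/2 = -9 − (-11) + 5 = 7.
GR = (1 − 1/5) × 7² / 20 = 0.8 × 49 / 20 = 1.96 dB.
Output = -9 − 1.96 = -10.96 dBFS.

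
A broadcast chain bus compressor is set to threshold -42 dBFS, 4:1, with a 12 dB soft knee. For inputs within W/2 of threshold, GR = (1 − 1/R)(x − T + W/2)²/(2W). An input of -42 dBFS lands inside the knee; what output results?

x − T + W/2 = -42 − (-42) + 6 = 6.
GR = (1 − 1/4) × 6² / 24 = 0.75 × 36 / 24 = 1.125 dB.
Output = -42 − 1.125 = -43.125 dBFS.

-43.125 dBFS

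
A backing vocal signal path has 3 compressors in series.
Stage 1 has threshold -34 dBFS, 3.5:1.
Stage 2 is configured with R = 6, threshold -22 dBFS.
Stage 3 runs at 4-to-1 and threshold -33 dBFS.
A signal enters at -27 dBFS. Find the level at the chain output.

Stage 1: -27 dBFS is 7 dB over -34 dBFS; at 3.5:1 that becomes 2 dB over, giving -32 dBFS.
Stage 2: below threshold (-32 ≤ -22); passes unchanged; output -32 dBFS.
Stage 3: -32 dBFS is 1 dB over -33 dBFS; at 4:1 that becomes 0.25 dB over, giving -32.75 dBFS.

-32.75 dBFS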